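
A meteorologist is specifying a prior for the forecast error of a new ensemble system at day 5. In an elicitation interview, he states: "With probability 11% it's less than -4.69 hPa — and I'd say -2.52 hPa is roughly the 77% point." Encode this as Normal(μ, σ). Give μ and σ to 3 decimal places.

For Normal(μ,σ), the p-quantile is μ + z_p·σ. Here z_{0.11} = -1.227, z_{0.77} = 0.7388.
So -4.69 = μ − 1.227σ and -2.52 = μ + 0.7388σ.
Subtracting: σ = (-2.52 − -4.69)/(0.7388 − (-1.227)) = 1.104.
Then μ = -4.69 − (-1.227)·1.104 = -3.336.

μ = -3.336, σ = 1.104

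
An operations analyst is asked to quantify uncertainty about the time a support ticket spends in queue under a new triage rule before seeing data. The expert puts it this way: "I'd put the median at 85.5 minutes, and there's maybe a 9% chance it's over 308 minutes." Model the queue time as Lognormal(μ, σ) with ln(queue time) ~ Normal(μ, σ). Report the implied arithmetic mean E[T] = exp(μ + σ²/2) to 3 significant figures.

E[T] ≈ 135 minutes

If T ~ Lognormal(μ,σ) then ln T ~ Normal(μ,σ), so the p-quantile of ln T is μ + z_p·σ.
ln(85.5) = 4.449 and ln(308) = 5.73; z_{0.5} = 0, z_{0.91} = 1.341.
σ = (5.73 − 4.449)/(1.341 − (0)) = 0.956.
μ = 4.449 − (0)·0.956 = 4.449.
E[T] = exp(μ + σ²/2) = exp(4.449 + 0.4568) = 135 minutes.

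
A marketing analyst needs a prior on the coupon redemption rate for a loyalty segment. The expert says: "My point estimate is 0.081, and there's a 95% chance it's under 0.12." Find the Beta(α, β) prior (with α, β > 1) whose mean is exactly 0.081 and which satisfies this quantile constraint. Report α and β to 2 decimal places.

α ≈ 12.41, β ≈ 140.81

With mean 0.081 fixed, write α = 0.081s, β = 0.919s where s = α+β.
Need P(θ < 0.12) = 0.95 under Beta(0.081s, 0.919s). Normal approximation: (q−m)/√(m(1−m)/s) ≈ z_{0.95} = 1.64, so s ≈ 0.081·0.919·(1.64)²/(0.12−0.081)² = 132.4.
At s = 132.4: P(θ<0.12) ≈ 0.938. Adjusting to match 0.95 gives s ≈ 153.22.
So α = 0.081·153.22 ≈ 12.41, β = 0.919·153.22 ≈ 140.81.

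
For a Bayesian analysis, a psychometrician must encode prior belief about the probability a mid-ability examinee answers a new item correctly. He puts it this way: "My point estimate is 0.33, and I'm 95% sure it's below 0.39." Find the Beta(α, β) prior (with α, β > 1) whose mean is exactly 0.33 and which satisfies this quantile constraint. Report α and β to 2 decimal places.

With mean 0.33 fixed, write α = 0.33s, β = 0.67s where s = α+β.
Need P(θ < 0.39) = 0.95 under Beta(0.33s, 0.67s). Normal approximation: (q−m)/√(m(1−m)/s) ≈ z_{0.95} = 1.64, so s ≈ 0.33·0.67·(1.64)²/(0.39−0.33)² = 166.2.
At s = 166.2: P(θ<0.39) ≈ 0.947. Adjusting to match 0.95 gives s ≈ 171.62.
So α = 0.33·171.62 ≈ 56.63, β = 0.67·171.62 ≈ 114.99.

α ≈ 56.63, β ≈ 114.99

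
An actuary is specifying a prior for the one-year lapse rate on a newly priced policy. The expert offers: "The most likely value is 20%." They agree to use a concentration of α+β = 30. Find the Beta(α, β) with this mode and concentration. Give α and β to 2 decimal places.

For α,β > 1 the Beta mode is (α−1)/(α+β−2). With α+β = 30, the mode is (α−1)/28.
Set (α−1)/28 = 0.2 → α = 1 + 0.2·28 = 6.60.
β = 30 − α = 23.40.

α = 6.60, β = 23.40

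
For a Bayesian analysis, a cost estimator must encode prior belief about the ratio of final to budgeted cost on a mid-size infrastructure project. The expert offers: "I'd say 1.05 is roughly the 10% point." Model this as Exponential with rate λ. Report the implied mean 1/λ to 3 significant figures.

mean ≈ 9.97

P(T < 1.05) = 1 − e^(−λ·1.05) = 0.1, so λ = −ln(1−0.1)/1.05 = −ln(0.9)/1.05 = 0.1.
Mean = 1/λ = 9.97.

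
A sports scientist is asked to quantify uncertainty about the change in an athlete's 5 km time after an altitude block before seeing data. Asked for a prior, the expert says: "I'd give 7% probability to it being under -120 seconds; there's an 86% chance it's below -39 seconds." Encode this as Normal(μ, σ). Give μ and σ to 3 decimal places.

For Normal(μ,σ), the p-quantile is μ + z_p·σ. Here z_{0.07} = -1.476, z_{0.86} = 1.08.
So -120 = μ − 1.476σ and -39 = μ + 1.08σ.
Subtracting: σ = (-39 − -120)/(1.08 − (-1.476)) = 31.689.
Then μ = -120 − (-1.476)·31.689 = -73.234.

μ = -73.234, σ = 31.689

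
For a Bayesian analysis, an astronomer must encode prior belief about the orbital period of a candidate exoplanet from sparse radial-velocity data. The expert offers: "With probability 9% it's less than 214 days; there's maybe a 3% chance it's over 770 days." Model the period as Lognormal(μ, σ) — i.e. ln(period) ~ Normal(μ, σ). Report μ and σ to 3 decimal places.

μ ≈ 5.899, σ ≈ 0.397

If T ~ Lognormal(μ,σ) then ln T ~ Normal(μ,σ), so the p-quantile of ln T is μ + z_p·σ.
ln(214) = 5.366 and ln(770) = 6.646; z_{0.09} = -1.341, z_{0.97} = 1.881.
σ = (6.646 − 5.366)/(1.881 − (-1.341)) = 0.397.
μ = 5.366 − (-1.341)·0.397 = 5.899.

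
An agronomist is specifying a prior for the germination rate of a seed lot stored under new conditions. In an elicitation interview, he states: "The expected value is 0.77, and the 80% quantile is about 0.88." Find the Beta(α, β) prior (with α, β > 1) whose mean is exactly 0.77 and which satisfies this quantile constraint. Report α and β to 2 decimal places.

α ≈ 8.22, β ≈ 2.46

With mean 0.77 fixed, write α = 0.77s, β = 0.23s where s = α+β.
Need P(θ < 0.88) = 0.8 under Beta(0.77s, 0.23s). Normal approximation: (q−m)/√(m(1−m)/s) ≈ z_{0.8} = 0.842, so s ≈ 0.77·0.23·(0.842)²/(0.88−0.77)² = 10.4.
At s = 10.4: P(θ<0.88) ≈ 0.795. Adjusting to match 0.8 gives s ≈ 10.68.
So α = 0.77·10.68 ≈ 8.22, β = 0.23·10.68 ≈ 2.46.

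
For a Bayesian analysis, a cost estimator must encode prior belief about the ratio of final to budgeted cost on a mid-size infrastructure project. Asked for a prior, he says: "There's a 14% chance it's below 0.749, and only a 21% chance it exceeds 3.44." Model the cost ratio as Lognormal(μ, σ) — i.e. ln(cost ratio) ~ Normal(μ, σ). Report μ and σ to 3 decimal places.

μ ≈ 0.584, σ ≈ 0.808

If T ~ Lognormal(μ,σ) then ln T ~ Normal(μ,σ), so the p-quantile of ln T is μ + z_p·σ.
ln(0.749) = -0.289 and ln(3.44) = 1.235; z_{0.14} = -1.08, z_{0.79} = 0.8064.
σ = (1.235 − -0.289)/(0.8064 − (-1.08)) = 0.808.
μ = -0.289 − (-1.08)·0.808 = 0.584.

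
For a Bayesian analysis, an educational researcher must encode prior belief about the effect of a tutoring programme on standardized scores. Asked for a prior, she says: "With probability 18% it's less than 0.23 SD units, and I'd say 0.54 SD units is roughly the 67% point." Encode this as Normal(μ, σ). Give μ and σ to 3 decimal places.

For Normal(μ,σ), the p-quantile is μ + z_p·σ. Here z_{0.18} = -0.9154, z_{0.67} = 0.4399.
So 0.23 = μ − 0.9154σ and 0.54 = μ + 0.4399σ.
Subtracting: σ = (0.54 − 0.23)/(0.4399 − (-0.9154)) = 0.229.
Then μ = 0.23 − (-0.9154)·0.229 = 0.439.

μ = 0.439, σ = 0.229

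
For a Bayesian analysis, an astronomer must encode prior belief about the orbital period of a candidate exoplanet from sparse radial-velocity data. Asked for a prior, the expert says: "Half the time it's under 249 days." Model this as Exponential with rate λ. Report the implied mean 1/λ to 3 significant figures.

Exponential median = ln 2 / λ, so λ = ln 2 / 249.0 = 0.00278.
Mean = 1/λ = 359 days.

mean ≈ 359 days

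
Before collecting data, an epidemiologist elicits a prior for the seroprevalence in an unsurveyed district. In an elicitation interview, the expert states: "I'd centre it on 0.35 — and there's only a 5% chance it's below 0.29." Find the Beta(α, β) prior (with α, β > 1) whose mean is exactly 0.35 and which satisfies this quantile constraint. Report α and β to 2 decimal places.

α ≈ 57.48, β ≈ 106.75

With mean 0.35 fixed, write α = 0.35s, β = 0.65s where s = α+β.
Need P(θ < 0.29) = 0.05 under Beta(0.35s, 0.65s). Normal approximation: (q−m)/√(m(1−m)/s) ≈ z_{0.05} = -1.64, so s ≈ 0.35·0.65·(-1.64)²/(0.29−0.35)² = 171.0.
At s = 171.0: P(θ<0.29) ≈ 0.047. Adjusting to match 0.05 gives s ≈ 164.24.
So α = 0.35·164.24 ≈ 57.48, β = 0.65·164.24 ≈ 106.75.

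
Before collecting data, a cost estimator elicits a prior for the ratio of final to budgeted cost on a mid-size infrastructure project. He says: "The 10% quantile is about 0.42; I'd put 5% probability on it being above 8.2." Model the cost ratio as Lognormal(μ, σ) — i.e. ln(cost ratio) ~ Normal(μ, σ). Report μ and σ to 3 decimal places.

If T ~ Lognormal(μ,σ) then ln T ~ Normal(μ,σ), so the p-quantile of ln T is μ + z_p·σ.
ln(0.42) = -0.8675 and ln(8.2) = 2.104; z_{0.1} = -1.282, z_{0.95} = 1.645.
σ = (2.104 − -0.8675)/(1.645 − (-1.282)) = 1.015.
μ = -0.8675 − (-1.282)·1.015 = 0.434.

μ ≈ 0.434, σ ≈ 1.015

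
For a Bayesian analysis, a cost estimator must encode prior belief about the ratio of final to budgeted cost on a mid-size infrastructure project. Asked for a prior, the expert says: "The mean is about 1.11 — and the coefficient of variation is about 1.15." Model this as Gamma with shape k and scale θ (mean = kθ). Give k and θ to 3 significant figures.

For Gamma(k, scale θ): mean = kθ, variance = kθ², so CV = 1/√k.
CV = 1.15, hence k = 1/CV² = 0.756.
Then θ = mean/k = 1.11/0.756 = 1.47.

k ≈ 0.756, θ ≈ 1.47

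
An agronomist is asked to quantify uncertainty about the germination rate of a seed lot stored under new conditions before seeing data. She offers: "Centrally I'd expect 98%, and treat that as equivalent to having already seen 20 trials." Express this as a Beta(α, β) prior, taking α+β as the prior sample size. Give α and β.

α = 19.6, β = 0.4

Under the effective-sample-size interpretation, Beta(α, β) has prior mean α/(α+β) and prior sample size α+β.
So α+β = 20 and α/(α+β) = 0.98, giving α = 0.98·20 = 19.6 and β = 20 − 19.6 = 0.4.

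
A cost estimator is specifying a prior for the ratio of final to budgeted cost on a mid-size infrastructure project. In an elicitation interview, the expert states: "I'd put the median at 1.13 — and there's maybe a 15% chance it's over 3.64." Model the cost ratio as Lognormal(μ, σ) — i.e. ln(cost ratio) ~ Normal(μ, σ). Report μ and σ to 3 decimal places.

μ ≈ 0.122, σ ≈ 1.129

If T ~ Lognormal(μ,σ) then ln T ~ Normal(μ,σ), so the p-quantile of ln T is μ + z_p·σ.
ln(1.13) = 0.1222 and ln(3.64) = 1.292; z_{0.5} = 0, z_{0.85} = 1.036.
σ = (1.292 − 0.1222)/(1.036 − (0)) = 1.129.
μ = 0.1222 − (0)·1.129 = 0.122.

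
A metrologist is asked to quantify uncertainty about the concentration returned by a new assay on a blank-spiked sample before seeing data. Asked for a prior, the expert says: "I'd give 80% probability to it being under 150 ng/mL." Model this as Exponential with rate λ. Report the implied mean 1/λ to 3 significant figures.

P(T < 150.0) = 1 − e^(−λ·150.0) = 0.8, so λ = −ln(1−0.8)/150.0 = −ln(0.2)/150.0 = 0.0107.
Mean = 1/λ = 93.2 ng/mL.

mean ≈ 93.2 ng/mL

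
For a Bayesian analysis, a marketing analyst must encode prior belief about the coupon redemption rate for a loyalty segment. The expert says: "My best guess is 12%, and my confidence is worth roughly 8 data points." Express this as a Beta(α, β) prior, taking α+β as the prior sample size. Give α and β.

Under the effective-sample-size interpretation, Beta(α, β) has prior mean α/(α+β) and prior sample size α+β.
So α+β = 8 and α/(α+β) = 0.12, giving α = 0.12·8 = 0.96 and β = 8 − 0.96 = 7.04.

α = 0.96, β = 7.04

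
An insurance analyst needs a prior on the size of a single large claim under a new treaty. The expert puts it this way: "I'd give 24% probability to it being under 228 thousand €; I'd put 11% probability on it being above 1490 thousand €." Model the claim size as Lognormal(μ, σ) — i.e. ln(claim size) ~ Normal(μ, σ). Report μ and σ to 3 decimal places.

μ ≈ 6.115, σ ≈ 0.971

If T ~ Lognormal(μ,σ) then ln T ~ Normal(μ,σ), so the p-quantile of ln T is μ + z_p·σ.
ln(228) = 5.429 and ln(1490) = 7.307; z_{0.24} = -0.7063, z_{0.89} = 1.227.
σ = (7.307 − 5.429)/(1.227 − (-0.7063)) = 0.971.
μ = 5.429 − (-0.7063)·0.971 = 6.115.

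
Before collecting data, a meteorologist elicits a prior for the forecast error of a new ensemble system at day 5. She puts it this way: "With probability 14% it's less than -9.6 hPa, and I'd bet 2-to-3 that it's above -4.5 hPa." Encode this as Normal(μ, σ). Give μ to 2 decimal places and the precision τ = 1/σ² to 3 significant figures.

μ = -5.47, τ = 0.0684

For Normal(μ,σ), the p-quantile is μ + z_p·σ. Here z_{0.14} = -1.08, z_{0.6} = 0.2533.
So -9.6 = μ − 1.08σ and -4.5 = μ + 0.2533σ.
Subtracting: σ = (-4.5 − -9.6)/(0.2533 − (-1.08)) = 3.82.
Then μ = -9.6 − (-1.08)·3.82 = -5.47.
Precision τ = 1/σ² = 1/3.824² = 0.0684.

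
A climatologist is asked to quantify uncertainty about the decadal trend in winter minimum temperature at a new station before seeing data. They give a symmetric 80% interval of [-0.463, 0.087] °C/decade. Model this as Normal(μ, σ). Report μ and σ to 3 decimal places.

A symmetric 80% interval runs μ ± z·σ with z = 1.282.
Half-width = 0.275, so σ = 0.275/1.282 = 0.215.
μ is the interval midpoint, -0.188.

μ = -0.188, σ = 0.215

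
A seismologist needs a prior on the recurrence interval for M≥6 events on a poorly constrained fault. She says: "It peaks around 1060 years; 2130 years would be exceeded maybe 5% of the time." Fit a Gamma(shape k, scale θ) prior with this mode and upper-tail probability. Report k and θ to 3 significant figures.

Gamma(k,θ) with k>1 has mode (k−1)θ, so θ = 1060/(k−1).
Need P(X < 2130) = 0.95 with θ tied to k this way. Start at k = 2, θ = 1060: P(X<2130) ≈ 0.597.
Too low — raise k to concentrate. Iterating converges to k ≈ 6.69.
Then θ = 1060/(6.69−1) ≈ 186.

k ≈ 6.69, θ ≈ 186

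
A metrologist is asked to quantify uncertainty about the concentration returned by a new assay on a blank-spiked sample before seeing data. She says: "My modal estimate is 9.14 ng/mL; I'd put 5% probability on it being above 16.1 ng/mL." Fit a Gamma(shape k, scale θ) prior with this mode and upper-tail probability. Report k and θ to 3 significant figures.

k ≈ 9.7, θ ≈ 1.05

Gamma(k,θ) with k>1 has mode (k−1)θ, so θ = 9.14/(k−1).
Need P(X < 16.1) = 0.95 with θ tied to k this way. Start at k = 2, θ = 9.14: P(X<16.1) ≈ 0.526.
Too low — raise k to concentrate. Iterating converges to k ≈ 9.7.
Then θ = 9.14/(9.7−1) ≈ 1.05.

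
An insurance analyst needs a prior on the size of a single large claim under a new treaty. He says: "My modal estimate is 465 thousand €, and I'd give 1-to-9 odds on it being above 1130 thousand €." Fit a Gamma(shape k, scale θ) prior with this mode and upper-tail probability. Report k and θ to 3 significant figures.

k ≈ 3.44, θ ≈ 191

Gamma(k,θ) with k>1 has mode (k−1)θ, so θ = 465/(k−1).
Need P(X < 1130) = 0.9 with θ tied to k this way. Start at k = 2, θ = 465: P(X<1130) ≈ 0.698.
Too low — raise k to concentrate. Iterating converges to k ≈ 3.44.
Then θ = 465/(3.44−1) ≈ 191.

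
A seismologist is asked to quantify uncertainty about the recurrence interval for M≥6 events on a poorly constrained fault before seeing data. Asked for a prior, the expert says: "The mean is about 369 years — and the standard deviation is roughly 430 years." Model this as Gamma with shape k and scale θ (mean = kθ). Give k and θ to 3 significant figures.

For Gamma(k, scale θ): mean = kθ, variance = kθ², so CV = 1/√k.
CV = SD/mean = 430/369 = 1.165, hence k = 1/CV² = 0.736.
Then θ = mean/k = 369/0.736 = 501.

k ≈ 0.736, θ ≈ 501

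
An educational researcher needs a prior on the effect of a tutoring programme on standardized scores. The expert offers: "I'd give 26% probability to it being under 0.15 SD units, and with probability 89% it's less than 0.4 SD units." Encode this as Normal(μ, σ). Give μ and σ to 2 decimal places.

For Normal(μ,σ), the p-quantile is μ + z_p·σ. Here z_{0.26} = -0.6433, z_{0.89} = 1.227.
So 0.15 = μ − 0.6433σ and 0.4 = μ + 1.227σ.
Subtracting: σ = (0.4 − 0.15)/(1.227 − (-0.6433)) = 0.13.
Then μ = 0.15 − (-0.6433)·0.13 = 0.24.

μ = 0.24, σ = 0.13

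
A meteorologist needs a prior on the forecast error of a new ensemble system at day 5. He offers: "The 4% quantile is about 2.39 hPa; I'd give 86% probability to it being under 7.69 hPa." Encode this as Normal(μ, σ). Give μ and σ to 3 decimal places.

For Normal(μ,σ), the p-quantile is μ + z_p·σ. Here z_{0.04} = -1.751, z_{0.86} = 1.08.
So 2.39 = μ − 1.751σ and 7.69 = μ + 1.08σ.
Subtracting: σ = (7.69 − 2.39)/(1.08 − (-1.751)) = 1.872.
Then μ = 2.39 − (-1.751)·1.872 = 5.668.

μ = 5.668, σ = 1.872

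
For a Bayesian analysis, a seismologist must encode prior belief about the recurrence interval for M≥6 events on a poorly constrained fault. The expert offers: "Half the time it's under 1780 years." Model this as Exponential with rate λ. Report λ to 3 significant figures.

λ ≈ 0.000389

Exponential median = ln 2 / λ, so λ = ln 2 / 1780.0 = 0.000389.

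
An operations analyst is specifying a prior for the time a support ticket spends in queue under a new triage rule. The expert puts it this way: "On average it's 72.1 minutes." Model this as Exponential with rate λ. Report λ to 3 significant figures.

λ ≈ 0.0139

Exponential mean = 1/λ, so λ = 1/72.1 = 0.0139.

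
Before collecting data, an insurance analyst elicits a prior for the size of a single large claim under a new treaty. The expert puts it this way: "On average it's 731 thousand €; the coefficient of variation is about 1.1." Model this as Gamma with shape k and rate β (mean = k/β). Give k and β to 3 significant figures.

k ≈ 0.826, β ≈ 0.00113

For Gamma(k, rate β): mean = k/β, variance = k/β², so CV = 1/√k.
CV = 1.1, hence k = 1/CV² = 0.826.
Then β = k/mean = 0.826/731 = 0.00113.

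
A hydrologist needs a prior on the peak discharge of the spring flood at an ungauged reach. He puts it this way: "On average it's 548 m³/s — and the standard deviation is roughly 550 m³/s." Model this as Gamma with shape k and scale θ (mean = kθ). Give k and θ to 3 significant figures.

For Gamma(k, scale θ): mean = kθ, variance = kθ², so CV = 1/√k.
CV = SD/mean = 550/548 = 1.004, hence k = 1/CV² = 0.993.
Then θ = mean/k = 548/0.993 = 552.

k ≈ 0.993, θ ≈ 552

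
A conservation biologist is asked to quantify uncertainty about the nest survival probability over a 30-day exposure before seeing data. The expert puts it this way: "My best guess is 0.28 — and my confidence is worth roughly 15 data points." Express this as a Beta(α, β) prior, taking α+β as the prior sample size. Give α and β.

Under the effective-sample-size interpretation, Beta(α, β) has prior mean α/(α+β) and prior sample size α+β.
So α+β = 15 and α/(α+β) = 0.28, giving α = 0.28·15 = 4.2 and β = 15 − 4.2 = 10.8.

α = 4.2, β = 10.8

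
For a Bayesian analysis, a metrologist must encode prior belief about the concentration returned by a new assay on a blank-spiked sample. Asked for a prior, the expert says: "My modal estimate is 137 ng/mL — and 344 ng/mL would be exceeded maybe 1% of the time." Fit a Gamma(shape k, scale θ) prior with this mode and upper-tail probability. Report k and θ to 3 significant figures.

k ≈ 6.53, θ ≈ 24.8

Gamma(k,θ) with k>1 has mode (k−1)θ, so θ = 137/(k−1).
Need P(X < 344) = 0.99 with θ tied to k this way. Start at k = 2, θ = 137: P(X<344) ≈ 0.715.
Too low — raise k to concentrate. Iterating converges to k ≈ 6.53.
Then θ = 137/(6.53−1) ≈ 24.8.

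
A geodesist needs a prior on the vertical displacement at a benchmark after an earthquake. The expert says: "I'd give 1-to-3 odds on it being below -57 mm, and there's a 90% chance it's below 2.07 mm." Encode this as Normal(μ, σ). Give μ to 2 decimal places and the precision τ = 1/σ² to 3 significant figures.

μ = -36.63, τ = 0.0011

The p-quantile of Normal(μ,σ) is μ + z_p·σ, with z_{0.25} = -0.6745 and z_{0.9} = 1.282.
Eliminate σ: μ = (z₂·x₁ − z₁·x₂)/(z₂ − z₁) = (1.282·-57 − (-0.6745)·2.07)/1.956 = -36.63.
Then σ = (x₂ − x₁)/(z₂ − z₁) = (2.07 − -57)/1.956 = 30.20.
Precision τ = 1/σ² = 1/30.2² = 0.0011.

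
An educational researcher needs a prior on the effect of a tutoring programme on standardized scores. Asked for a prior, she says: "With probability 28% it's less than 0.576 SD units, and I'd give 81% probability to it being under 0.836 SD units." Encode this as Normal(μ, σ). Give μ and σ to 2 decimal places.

For Normal(μ,σ), the p-quantile is μ + z_p·σ. Here z_{0.28} = -0.5828, z_{0.81} = 0.8779.
So 0.576 = μ − 0.5828σ and 0.836 = μ + 0.8779σ.
Subtracting: σ = (0.836 − 0.576)/(0.8779 − (-0.5828)) = 0.18.
Then μ = 0.576 − (-0.5828)·0.18 = 0.68.

μ = 0.68, σ = 0.18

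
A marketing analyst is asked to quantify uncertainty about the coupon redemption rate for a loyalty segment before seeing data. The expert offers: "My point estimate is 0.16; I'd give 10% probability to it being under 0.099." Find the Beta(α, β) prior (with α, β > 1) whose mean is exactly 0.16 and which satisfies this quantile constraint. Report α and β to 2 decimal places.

With mean 0.16 fixed, write α = 0.16s, β = 0.84s where s = α+β.
Need P(θ < 0.099) = 0.1 under Beta(0.16s, 0.84s). Normal approximation: (q−m)/√(m(1−m)/s) ≈ z_{0.1} = -1.28, so s ≈ 0.16·0.84·(-1.28)²/(0.099−0.16)² = 59.3.
At s = 59.3: P(θ<0.099) ≈ 0.085. Adjusting to match 0.1 gives s ≈ 52.80.
So α = 0.16·52.80 ≈ 8.45, β = 0.84·52.80 ≈ 44.35.

α ≈ 8.45, β ≈ 44.35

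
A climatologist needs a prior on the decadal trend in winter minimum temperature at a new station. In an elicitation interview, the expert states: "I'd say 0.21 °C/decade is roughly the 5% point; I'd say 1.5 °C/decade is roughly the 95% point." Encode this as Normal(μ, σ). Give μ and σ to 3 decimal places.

The p-quantile of Normal(μ,σ) is μ + z_p·σ, with z_{0.05} = -1.645 and z_{0.95} = 1.645.
Eliminate σ: μ = (z₂·x₁ − z₁·x₂)/(z₂ − z₁) = (1.645·0.21 − (-1.645)·1.5)/3.29 = 0.855.
Then σ = (x₂ − x₁)/(z₂ − z₁) = (1.5 − 0.21)/3.29 = 0.392.

μ = 0.855, σ = 0.392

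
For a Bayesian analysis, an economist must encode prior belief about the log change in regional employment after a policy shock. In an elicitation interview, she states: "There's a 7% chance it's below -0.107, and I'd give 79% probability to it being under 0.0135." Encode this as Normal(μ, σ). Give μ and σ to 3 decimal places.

μ = -0.029, σ = 0.053

For Normal(μ,σ), the p-quantile is μ + z_p·σ. Here z_{0.07} = -1.476, z_{0.79} = 0.8064.
So -0.107 = μ − 1.476σ and 0.0135 = μ + 0.8064σ.
Subtracting: σ = (0.0135 − -0.107)/(0.8064 − (-1.476)) = 0.053.
Then μ = -0.107 − (-1.476)·0.053 = -0.029.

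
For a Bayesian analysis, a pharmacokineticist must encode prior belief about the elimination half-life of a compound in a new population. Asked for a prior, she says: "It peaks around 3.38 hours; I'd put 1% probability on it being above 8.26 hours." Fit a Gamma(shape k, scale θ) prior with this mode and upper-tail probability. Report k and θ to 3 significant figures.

k ≈ 6.91, θ ≈ 0.572

Gamma(k,θ) with k>1 has mode (k−1)θ, so θ = 3.38/(k−1).
Need P(X < 8.26) = 0.99 with θ tied to k this way. Start at k = 2, θ = 3.38: P(X<8.26) ≈ 0.701.
Too low — raise k to concentrate. Iterating converges to k ≈ 6.91.
Then θ = 3.38/(6.91−1) ≈ 0.572.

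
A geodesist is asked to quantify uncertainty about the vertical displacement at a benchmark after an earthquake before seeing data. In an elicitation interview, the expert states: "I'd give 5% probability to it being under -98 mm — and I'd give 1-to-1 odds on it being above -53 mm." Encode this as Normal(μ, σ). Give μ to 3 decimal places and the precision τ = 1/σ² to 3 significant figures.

μ = -53.000, τ = 0.00134

For Normal(μ,σ), the p-quantile is μ + z_p·σ. Here z_{0.05} = -1.645, z_{0.5} = 0.
So -98 = μ − 1.645σ and -53 = μ + 0σ.
Subtracting: σ = (-53 − -98)/(0 − (-1.645)) = 27.358.
Then μ = -98 − (-1.645)·27.358 = -53.000.
Precision τ = 1/σ² = 1/27.36² = 0.00134.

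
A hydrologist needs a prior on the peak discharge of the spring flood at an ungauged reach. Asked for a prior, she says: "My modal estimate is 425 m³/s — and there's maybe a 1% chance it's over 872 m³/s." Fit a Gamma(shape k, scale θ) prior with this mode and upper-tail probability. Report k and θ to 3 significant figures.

Gamma(k,θ) with k>1 has mode (k−1)θ, so θ = 425/(k−1).
Need P(X < 872) = 0.99 with θ tied to k this way. Start at k = 2, θ = 425: P(X<872) ≈ 0.608.
Too low — raise k to concentrate. Iterating converges to k ≈ 10.5.
Then θ = 425/(10.5−1) ≈ 44.9.

k ≈ 10.5, θ ≈ 44.9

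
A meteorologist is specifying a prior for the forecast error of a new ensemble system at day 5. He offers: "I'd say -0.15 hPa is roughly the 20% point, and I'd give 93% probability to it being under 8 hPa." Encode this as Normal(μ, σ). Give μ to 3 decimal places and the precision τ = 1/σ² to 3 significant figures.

For Normal(μ,σ), the p-quantile is μ + z_p·σ. Here z_{0.2} = -0.8416, z_{0.93} = 1.476.
So -0.15 = μ − 0.8416σ and 8 = μ + 1.476σ.
Subtracting: σ = (8 − -0.15)/(1.476 − (-0.8416)) = 3.517.
Then μ = -0.15 − (-0.8416)·3.517 = 2.810.
Precision τ = 1/σ² = 1/3.517² = 0.0809.

μ = 2.810, τ = 0.0809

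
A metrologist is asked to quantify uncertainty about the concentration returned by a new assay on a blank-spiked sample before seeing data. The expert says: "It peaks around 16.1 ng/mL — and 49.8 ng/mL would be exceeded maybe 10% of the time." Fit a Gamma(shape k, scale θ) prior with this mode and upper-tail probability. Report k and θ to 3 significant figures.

k ≈ 2.49, θ ≈ 10.8

Gamma(k,θ) with k>1 has mode (k−1)θ, so θ = 16.1/(k−1).
Need P(X < 49.8) = 0.9 with θ tied to k this way. Start at k = 2, θ = 16.1: P(X<49.8) ≈ 0.814.
Too low — raise k to concentrate. Iterating converges to k ≈ 2.49.
Then θ = 16.1/(2.49−1) ≈ 10.8.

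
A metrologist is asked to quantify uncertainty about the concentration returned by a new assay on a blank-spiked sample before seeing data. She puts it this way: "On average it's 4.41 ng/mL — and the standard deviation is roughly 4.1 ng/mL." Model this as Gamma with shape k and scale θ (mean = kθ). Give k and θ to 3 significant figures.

For Gamma(k, scale θ): mean = kθ, variance = kθ², so CV = 1/√k.
CV = SD/mean = 4.1/4.41 = 0.9297, hence k = 1/CV² = 1.16.
Then θ = mean/k = 4.41/1.16 = 3.81.

k ≈ 1.16, θ ≈ 3.81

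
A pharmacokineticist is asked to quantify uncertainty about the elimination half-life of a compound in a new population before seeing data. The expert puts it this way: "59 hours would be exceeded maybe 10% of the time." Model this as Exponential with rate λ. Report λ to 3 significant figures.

λ ≈ 0.039

P(T > 59.0) = e^(−λ·59.0) = 0.1, so λ = −ln(0.1)/59.0 = 0.039.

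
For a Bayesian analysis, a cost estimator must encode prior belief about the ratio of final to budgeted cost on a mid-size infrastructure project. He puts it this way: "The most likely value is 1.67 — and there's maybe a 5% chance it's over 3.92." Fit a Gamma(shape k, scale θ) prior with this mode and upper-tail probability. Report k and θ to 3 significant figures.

k ≈ 4.76, θ ≈ 0.445

Gamma(k,θ) with k>1 has mode (k−1)θ, so θ = 1.67/(k−1).
Need P(X < 3.92) = 0.95 with θ tied to k this way. Start at k = 2, θ = 1.67: P(X<3.92) ≈ 0.680.
Too low — raise k to concentrate. Iterating converges to k ≈ 4.76.
Then θ = 1.67/(4.76−1) ≈ 0.445.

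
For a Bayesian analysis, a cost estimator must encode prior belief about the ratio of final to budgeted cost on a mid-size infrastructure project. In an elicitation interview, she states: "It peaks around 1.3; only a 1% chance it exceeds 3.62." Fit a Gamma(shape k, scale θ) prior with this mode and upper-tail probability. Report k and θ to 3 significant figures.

Gamma(k,θ) with k>1 has mode (k−1)θ, so θ = 1.3/(k−1).
Need P(X < 3.62) = 0.99 with θ tied to k this way. Start at k = 2, θ = 1.3: P(X<3.62) ≈ 0.766.
Too low — raise k to concentrate. Iterating converges to k ≈ 5.37.
Then θ = 1.3/(5.37−1) ≈ 0.298.

k ≈ 5.37, θ ≈ 0.298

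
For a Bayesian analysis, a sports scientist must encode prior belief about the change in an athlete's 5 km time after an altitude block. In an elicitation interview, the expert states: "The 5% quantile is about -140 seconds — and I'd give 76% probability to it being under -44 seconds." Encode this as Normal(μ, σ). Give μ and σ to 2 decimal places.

The p-quantile of Normal(μ,σ) is μ + z_p·σ, with z_{0.05} = -1.645 and z_{0.76} = 0.7063.
Eliminate σ: μ = (z₂·x₁ − z₁·x₂)/(z₂ − z₁) = (0.7063·-140 − (-1.645)·-44)/2.351 = -72.84.
Then σ = (x₂ − x₁)/(z₂ − z₁) = (-44 − -140)/2.351 = 40.83.

μ = -72.84, σ = 40.83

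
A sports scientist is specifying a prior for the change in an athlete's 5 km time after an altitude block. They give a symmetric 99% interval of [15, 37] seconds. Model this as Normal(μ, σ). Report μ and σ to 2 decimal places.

μ = 26.00, σ = 4.27

A symmetric 99% interval runs μ ± z·σ with z = 2.576.
Half-width = 11, so σ = 11/2.576 = 4.27.
μ is the interval midpoint, 26.00.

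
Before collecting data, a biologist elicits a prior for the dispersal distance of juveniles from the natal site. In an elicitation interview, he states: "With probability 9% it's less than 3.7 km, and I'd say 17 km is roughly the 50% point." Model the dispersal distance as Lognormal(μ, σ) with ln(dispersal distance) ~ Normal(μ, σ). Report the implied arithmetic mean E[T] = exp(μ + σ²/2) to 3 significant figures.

E[T] ≈ 32.5 km

If T ~ Lognormal(μ,σ) then ln T ~ Normal(μ,σ), so the p-quantile of ln T is μ + z_p·σ.
ln(3.7) = 1.308 and ln(17) = 2.833; z_{0.09} = -1.341, z_{0.5} = 0.
σ = (2.833 − 1.308)/(0 − (-1.341)) = 1.137.
μ = 1.308 − (-1.341)·1.137 = 2.833.
E[T] = exp(μ + σ²/2) = exp(2.833 + 0.6468) = 32.5 km.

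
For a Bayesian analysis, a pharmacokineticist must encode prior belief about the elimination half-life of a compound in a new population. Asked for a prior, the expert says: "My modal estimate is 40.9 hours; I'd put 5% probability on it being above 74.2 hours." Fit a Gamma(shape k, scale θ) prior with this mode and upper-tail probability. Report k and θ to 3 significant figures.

k ≈ 8.85, θ ≈ 5.21

Gamma(k,θ) with k>1 has mode (k−1)θ, so θ = 40.9/(k−1).
Need P(X < 74.2) = 0.95 with θ tied to k this way. Start at k = 2, θ = 40.9: P(X<74.2) ≈ 0.541.
Too low — raise k to concentrate. Iterating converges to k ≈ 8.85.
Then θ = 40.9/(8.85−1) ≈ 5.21.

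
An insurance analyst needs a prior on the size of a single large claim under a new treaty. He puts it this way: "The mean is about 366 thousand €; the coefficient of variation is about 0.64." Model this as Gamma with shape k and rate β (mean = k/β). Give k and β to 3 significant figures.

k ≈ 2.44, β ≈ 0.00667

For Gamma(k, rate β): mean = k/β, variance = k/β², so CV = 1/√k.
CV = 0.64, hence k = 1/CV² = 2.44.
Then β = k/mean = 2.44/366 = 0.00667.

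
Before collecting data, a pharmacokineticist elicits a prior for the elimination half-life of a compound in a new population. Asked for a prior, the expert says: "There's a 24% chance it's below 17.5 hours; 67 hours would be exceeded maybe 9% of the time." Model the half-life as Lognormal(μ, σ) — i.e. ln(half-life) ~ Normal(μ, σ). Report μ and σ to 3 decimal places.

If T ~ Lognormal(μ,σ) then ln T ~ Normal(μ,σ), so the p-quantile of ln T is μ + z_p·σ.
ln(17.5) = 2.862 and ln(67) = 4.205; z_{0.24} = -0.7063, z_{0.91} = 1.341.
σ = (4.205 − 2.862)/(1.341 − (-0.7063)) = 0.656.
μ = 2.862 − (-0.7063)·0.656 = 3.325.

μ ≈ 3.325, σ ≈ 0.656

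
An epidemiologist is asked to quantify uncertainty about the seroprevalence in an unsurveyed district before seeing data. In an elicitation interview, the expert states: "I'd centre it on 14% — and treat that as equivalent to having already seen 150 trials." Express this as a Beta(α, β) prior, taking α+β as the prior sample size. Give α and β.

Under the effective-sample-size interpretation, Beta(α, β) has prior mean α/(α+β) and prior sample size α+β.
So α+β = 150 and α/(α+β) = 0.14, giving α = 0.14·150 = 21 and β = 150 − 21 = 129.

α = 21, β = 129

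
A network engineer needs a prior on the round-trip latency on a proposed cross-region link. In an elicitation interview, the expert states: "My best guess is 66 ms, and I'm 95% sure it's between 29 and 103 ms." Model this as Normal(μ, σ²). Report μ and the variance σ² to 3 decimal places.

A symmetric 95% interval runs μ ± z·σ with z = 1.96.
Half-width = 37, so σ = 37/1.96 = 18.8779 and σ² = 356.375.
μ is the stated best guess, 66.000.

μ = 66.000, σ² = 356.375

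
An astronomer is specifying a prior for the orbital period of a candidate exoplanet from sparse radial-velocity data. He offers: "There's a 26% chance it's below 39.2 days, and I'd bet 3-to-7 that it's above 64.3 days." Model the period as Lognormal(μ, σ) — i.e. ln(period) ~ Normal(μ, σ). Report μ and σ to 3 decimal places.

If T ~ Lognormal(μ,σ) then ln T ~ Normal(μ,σ), so the p-quantile of ln T is μ + z_p·σ.
ln(39.2) = 3.669 and ln(64.3) = 4.164; z_{0.26} = -0.6433, z_{0.7} = 0.5244.
σ = (4.164 − 3.669)/(0.5244 − (-0.6433)) = 0.424.
μ = 3.669 − (-0.6433)·0.424 = 3.941.

μ ≈ 3.941, σ ≈ 0.424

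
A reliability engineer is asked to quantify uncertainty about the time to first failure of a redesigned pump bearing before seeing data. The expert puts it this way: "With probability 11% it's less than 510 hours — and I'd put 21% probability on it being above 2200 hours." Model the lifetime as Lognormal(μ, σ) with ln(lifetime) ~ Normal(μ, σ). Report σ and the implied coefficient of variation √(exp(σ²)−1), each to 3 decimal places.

If T ~ Lognormal(μ,σ) then ln T ~ Normal(μ,σ), so the p-quantile of ln T is μ + z_p·σ.
ln(510) = 6.234 and ln(2200) = 7.696; z_{0.11} = -1.227, z_{0.79} = 0.8064.
σ = (7.696 − 6.234)/(0.8064 − (-1.227)) = 0.719.
μ = 6.234 − (-1.227)·0.719 = 7.116.
CV = √(exp(σ²)−1) = √(exp(0.5170)−1) = 0.823.

σ ≈ 0.719, CV ≈ 0.823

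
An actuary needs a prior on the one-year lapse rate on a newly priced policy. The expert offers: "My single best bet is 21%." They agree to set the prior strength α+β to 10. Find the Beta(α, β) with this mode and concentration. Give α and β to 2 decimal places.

α = 2.68, β = 7.32

For α,β > 1 the Beta mode is (α−1)/(α+β−2). With α+β = 10, the mode is (α−1)/8.
Set (α−1)/8 = 0.21 → α = 1 + 0.21·8 = 2.68.
β = 10 − α = 7.32.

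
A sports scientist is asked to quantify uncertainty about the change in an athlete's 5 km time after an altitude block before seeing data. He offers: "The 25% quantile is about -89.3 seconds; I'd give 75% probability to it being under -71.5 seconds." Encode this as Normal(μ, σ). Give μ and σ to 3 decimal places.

For Normal(μ,σ), the p-quantile is μ + z_p·σ. Here z_{0.25} = -0.6745, z_{0.75} = 0.6745.
So -89.3 = μ − 0.6745σ and -71.5 = μ + 0.6745σ.
Subtracting: σ = (-71.5 − -89.3)/(0.6745 − (-0.6745)) = 13.195.
Then μ = -89.3 − (-0.6745)·13.195 = -80.400.

μ = -80.400, σ = 13.195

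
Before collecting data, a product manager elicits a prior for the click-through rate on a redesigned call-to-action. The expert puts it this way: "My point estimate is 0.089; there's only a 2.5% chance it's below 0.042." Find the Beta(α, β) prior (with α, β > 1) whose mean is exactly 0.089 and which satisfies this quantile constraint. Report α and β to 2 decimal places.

α ≈ 9.03, β ≈ 92.46

With mean 0.089 fixed, write α = 0.089s, β = 0.911s where s = α+β.
Need P(θ < 0.042) = 0.025 under Beta(0.089s, 0.911s). Normal approximation: (q−m)/√(m(1−m)/s) ≈ z_{0.025} = -1.96, so s ≈ 0.089·0.911·(-1.96)²/(0.042−0.089)² = 141.0.
At s = 141.0: P(θ<0.042) ≈ 0.010. Adjusting to match 0.025 gives s ≈ 101.49.
So α = 0.089·101.49 ≈ 9.03, β = 0.911·101.49 ≈ 92.46.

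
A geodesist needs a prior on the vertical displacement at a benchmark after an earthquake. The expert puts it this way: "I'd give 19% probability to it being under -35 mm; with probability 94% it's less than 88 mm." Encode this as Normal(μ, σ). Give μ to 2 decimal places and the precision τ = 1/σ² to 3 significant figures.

The p-quantile of Normal(μ,σ) is μ + z_p·σ, with z_{0.19} = -0.8779 and z_{0.94} = 1.555.
Eliminate σ: μ = (z₂·x₁ − z₁·x₂)/(z₂ − z₁) = (1.555·-35 − (-0.8779)·88)/2.433 = 9.39.
Then σ = (x₂ − x₁)/(z₂ − z₁) = (88 − -35)/2.433 = 50.56.
Precision τ = 1/σ² = 1/50.56² = 0.000391.

μ = 9.39, τ = 0.000391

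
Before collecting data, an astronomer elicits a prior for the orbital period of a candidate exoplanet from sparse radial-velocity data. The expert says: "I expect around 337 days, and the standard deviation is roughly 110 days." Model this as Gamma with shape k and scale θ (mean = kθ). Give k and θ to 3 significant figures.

k ≈ 9.39, θ ≈ 35.9

For Gamma(k, scale θ): mean = kθ, variance = kθ², so CV = 1/√k.
CV = SD/mean = 110/337 = 0.3264, hence k = 1/CV² = 9.39.
Then θ = mean/k = 337/9.39 = 35.9.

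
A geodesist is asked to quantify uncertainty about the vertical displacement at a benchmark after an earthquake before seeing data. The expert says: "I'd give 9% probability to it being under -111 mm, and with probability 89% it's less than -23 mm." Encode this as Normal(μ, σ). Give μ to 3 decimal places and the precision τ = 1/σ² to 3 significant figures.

The p-quantile of Normal(μ,σ) is μ + z_p·σ, with z_{0.09} = -1.341 and z_{0.89} = 1.227.
Eliminate σ: μ = (z₂·x₁ − z₁·x₂)/(z₂ − z₁) = (1.227·-111 − (-1.341)·-23)/2.567 = -65.042.
Then σ = (x₂ − x₁)/(z₂ − z₁) = (-23 − -111)/2.567 = 34.277.
Precision τ = 1/σ² = 1/34.28² = 0.000851.

μ = -65.042, τ = 0.000851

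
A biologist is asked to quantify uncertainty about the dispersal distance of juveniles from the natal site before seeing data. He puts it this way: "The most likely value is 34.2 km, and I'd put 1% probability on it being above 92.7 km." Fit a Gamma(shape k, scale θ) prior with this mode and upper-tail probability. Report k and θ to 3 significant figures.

Gamma(k,θ) with k>1 has mode (k−1)θ, so θ = 34.2/(k−1).
Need P(X < 92.7) = 0.99 with θ tied to k this way. Start at k = 2, θ = 34.2: P(X<92.7) ≈ 0.753.
Too low — raise k to concentrate. Iterating converges to k ≈ 5.64.
Then θ = 34.2/(5.64−1) ≈ 7.38.

k ≈ 5.64, θ ≈ 7.38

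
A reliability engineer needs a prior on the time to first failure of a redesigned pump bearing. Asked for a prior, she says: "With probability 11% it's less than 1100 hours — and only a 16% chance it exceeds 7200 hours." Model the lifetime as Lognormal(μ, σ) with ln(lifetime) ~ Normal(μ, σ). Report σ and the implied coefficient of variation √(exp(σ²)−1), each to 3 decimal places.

σ ≈ 0.846, CV ≈ 1.022

If T ~ Lognormal(μ,σ) then ln T ~ Normal(μ,σ), so the p-quantile of ln T is μ + z_p·σ.
ln(1100) = 7.003 and ln(7200) = 8.882; z_{0.11} = -1.227, z_{0.84} = 0.9945.
σ = (8.882 − 7.003)/(0.9945 − (-1.227)) = 0.846.
μ = 7.003 − (-1.227)·0.846 = 8.041.
CV = √(exp(σ²)−1) = √(exp(0.7156)−1) = 1.022.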